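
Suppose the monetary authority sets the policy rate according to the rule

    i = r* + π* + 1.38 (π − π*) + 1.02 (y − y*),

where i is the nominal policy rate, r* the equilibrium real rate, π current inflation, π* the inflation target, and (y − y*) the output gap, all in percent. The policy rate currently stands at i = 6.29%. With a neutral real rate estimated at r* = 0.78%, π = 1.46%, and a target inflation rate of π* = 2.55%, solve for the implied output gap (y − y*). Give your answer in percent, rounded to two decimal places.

4.38%

1.02 (y − y*) = 6.29 − 0.78 − 2.55 − 1.38 × (1.46 − 2.55) = 4.4642
(y − y*) = 4.4642 / 1.02 = 4.38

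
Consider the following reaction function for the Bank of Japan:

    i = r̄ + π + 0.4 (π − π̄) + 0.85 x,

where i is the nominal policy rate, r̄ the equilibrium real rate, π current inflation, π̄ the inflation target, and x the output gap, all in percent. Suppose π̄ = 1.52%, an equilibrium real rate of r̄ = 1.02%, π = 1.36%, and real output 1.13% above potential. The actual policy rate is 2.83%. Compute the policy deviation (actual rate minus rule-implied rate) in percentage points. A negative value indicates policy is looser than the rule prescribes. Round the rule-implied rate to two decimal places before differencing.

-0.45 pp

Output 1.13% above potential → x = 1.13.
i = 1.02 + 1.36 + 0.4 × (1.36 − 1.52) + 0.85 × 1.13
   = 1.02 + 1.36 − 0.064 + 0.9605 = 3.28
Deviation = 2.83 − 3.28 = -0.45 pp.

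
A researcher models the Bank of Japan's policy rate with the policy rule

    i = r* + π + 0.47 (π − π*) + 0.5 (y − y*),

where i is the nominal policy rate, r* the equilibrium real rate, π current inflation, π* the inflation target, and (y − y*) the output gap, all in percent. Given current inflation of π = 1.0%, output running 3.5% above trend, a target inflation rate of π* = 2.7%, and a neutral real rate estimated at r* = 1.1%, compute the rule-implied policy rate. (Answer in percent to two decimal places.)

3.05%

Output 3.5% above potential → (y − y*) = 3.5.
i = 1.1 + 1.0 + 0.47 × (1.0 − 2.7) + 0.5 × 3.5
   = 1.1 + 1 − 0.799 + 1.75 = 3.05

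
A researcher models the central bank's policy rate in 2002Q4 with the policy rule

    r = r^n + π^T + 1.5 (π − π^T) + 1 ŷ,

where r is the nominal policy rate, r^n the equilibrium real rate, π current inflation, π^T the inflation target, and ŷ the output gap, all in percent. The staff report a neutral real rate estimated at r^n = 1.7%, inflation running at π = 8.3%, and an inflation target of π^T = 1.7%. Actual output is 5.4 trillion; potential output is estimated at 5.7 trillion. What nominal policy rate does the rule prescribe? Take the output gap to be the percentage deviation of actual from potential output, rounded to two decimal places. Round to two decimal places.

8.04%

Output gap = 100 × (5.4 − 5.7) / 5.7 = -5.26%.
r = 1.70 + 1.70 + 1.5 × (8.30 − 1.70) + 1 × (-5.26)
   = 1.70 + 1.7 + 9.9 − 5.26 = 8.04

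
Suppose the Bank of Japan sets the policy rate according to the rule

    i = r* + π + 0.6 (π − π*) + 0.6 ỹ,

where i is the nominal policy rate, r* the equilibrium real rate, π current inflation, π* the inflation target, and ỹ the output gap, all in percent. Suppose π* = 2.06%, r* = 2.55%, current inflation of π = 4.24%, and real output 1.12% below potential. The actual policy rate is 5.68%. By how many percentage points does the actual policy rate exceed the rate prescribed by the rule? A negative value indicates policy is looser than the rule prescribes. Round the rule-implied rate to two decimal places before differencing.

Output 1.12% below potential → ỹ = -1.12.
i = 2.55 + 4.24 + 0.6 × (4.24 − 2.06) + 0.6 × (-1.12)
   = 2.55 + 4.24 + 1.308 − 0.672 = 7.43
Deviation = 5.68 − 7.43 = -1.75 pp.

-1.75 pp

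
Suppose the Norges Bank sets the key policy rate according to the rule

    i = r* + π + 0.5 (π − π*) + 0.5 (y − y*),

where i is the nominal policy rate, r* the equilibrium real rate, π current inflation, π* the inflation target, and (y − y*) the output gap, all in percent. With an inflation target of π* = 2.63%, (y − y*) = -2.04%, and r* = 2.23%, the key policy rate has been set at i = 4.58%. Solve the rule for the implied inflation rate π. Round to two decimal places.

Collecting π: i = r* + (1 + 0.5) π − 0.5 π* + 0.5 (y − y*)
1.5 π = 4.58 − 2.23 + 0.5 × 2.63 − 0.5 × (-2.04) = 4.685
π = 4.685 / 1.5 = 3.12

3.12%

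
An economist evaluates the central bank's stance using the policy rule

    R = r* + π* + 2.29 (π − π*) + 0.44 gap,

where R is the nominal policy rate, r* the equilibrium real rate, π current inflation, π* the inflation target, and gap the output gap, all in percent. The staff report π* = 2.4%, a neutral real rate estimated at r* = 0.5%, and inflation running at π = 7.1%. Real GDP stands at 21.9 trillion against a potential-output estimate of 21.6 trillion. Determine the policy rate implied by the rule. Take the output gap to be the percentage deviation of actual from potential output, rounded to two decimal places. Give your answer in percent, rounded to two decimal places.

Output gap = 100 × (21.9 − 21.6) / 21.6 = 1.39%.
R = 0.50 + 2.40 + 2.29 × (7.10 − 2.40) + 0.44 × 1.39
   = 0.50 + 2.4 + 10.763 + 0.6116 = 14.27

14.27%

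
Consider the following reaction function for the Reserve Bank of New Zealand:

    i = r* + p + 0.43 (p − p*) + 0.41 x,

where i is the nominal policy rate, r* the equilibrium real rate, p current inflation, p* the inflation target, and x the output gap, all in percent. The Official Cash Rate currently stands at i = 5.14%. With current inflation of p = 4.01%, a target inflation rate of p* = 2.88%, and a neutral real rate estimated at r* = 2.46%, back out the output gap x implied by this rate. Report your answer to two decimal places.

0.41 x = 5.14 − 2.46 − 4.01 − 0.43 × (4.01 − 2.88) = -1.8159
x = -1.8159 / 0.41 = -4.43

-4.43%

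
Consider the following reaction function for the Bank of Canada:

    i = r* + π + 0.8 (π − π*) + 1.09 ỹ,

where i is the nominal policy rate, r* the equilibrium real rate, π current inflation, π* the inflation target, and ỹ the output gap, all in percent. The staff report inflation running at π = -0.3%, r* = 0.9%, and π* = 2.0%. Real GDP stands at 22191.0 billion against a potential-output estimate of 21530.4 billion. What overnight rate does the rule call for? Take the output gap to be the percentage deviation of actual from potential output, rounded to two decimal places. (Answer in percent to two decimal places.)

Output gap = 100 × (22191.0 − 21530.4) / 21530.4 = 3.07%.
i = 0.90 + (-0.30) + 0.8 × (-0.30 − 2.00) + 1.09 × 3.07
   = 0.90 − 0.3 − 1.84 + 3.3463 = 2.11

2.11%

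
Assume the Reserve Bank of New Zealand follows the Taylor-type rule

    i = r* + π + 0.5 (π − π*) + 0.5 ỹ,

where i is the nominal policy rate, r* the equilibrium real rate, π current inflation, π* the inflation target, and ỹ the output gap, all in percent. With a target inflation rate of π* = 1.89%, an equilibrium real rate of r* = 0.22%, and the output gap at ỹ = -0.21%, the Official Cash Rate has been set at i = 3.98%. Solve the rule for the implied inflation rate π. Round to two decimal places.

3.21%

Collecting π: i = r* + (1 + 0.5) π − 0.5 π* + 0.5 ỹ
1.5 π = 3.98 − 0.22 + 0.5 × 1.89 − 0.5 × (-0.21) = 4.81
π = 4.81 / 1.5 = 3.21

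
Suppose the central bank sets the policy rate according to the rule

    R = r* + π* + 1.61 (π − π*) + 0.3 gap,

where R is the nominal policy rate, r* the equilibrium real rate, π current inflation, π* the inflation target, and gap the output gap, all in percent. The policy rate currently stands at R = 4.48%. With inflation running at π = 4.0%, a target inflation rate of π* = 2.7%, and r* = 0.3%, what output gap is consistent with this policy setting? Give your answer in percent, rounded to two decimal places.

0.3 gap = 4.48 − 0.3 − 2.7 − 1.61 × (4.0 − 2.7) = -0.613
gap = -0.613 / 0.3 = -2.04

-2.04%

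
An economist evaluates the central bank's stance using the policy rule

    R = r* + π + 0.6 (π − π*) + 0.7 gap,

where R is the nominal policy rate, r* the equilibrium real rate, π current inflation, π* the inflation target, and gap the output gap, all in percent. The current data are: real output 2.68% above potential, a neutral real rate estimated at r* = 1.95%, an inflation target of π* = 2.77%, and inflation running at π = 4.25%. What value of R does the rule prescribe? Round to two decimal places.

Output 2.68% above potential → gap = 2.68.
R = 1.95 + 4.25 + 0.6 × (4.25 − 2.77) + 0.7 × 2.68
   = 1.95 + 4.25 + 0.888 + 1.876 = 8.96

8.96%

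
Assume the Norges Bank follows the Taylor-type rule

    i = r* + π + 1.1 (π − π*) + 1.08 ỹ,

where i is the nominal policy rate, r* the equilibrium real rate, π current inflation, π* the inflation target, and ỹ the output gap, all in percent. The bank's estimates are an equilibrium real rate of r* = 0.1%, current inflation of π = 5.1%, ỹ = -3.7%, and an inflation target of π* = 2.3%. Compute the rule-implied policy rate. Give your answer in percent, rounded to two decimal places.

4.28%

i = 0.1 + 5.1 + 1.1 × (5.1 − 2.3) + 1.08 × (-3.7)
   = 0.1 + 5.1 + 3.08 − 3.996 = 4.28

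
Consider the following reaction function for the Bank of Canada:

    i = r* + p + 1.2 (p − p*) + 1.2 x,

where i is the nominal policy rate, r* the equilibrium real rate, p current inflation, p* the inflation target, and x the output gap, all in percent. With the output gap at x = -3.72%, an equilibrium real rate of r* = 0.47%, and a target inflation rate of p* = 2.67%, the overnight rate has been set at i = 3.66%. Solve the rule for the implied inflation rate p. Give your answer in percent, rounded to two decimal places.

4.94%

Collecting p: i = r* + (1 + 1.2) p − 1.2 p* + 1.2 x
2.2 p = 3.66 − 0.47 + 1.2 × 2.67 − 1.2 × (-3.72) = 10.858
p = 10.858 / 2.2 = 4.94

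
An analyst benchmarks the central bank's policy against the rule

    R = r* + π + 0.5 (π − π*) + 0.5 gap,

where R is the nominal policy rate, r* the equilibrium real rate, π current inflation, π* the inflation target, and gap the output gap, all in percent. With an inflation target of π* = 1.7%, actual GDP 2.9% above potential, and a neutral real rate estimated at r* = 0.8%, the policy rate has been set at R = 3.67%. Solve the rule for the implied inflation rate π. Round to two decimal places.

1.51%

Output 2.9% above potential → gap = 2.9.
Collecting π: R = r* + (1 + 0.5) π − 0.5 π* + 0.5 gap
1.5 π = 3.67 − 0.8 + 0.5 × 1.7 − 0.5 × 2.9 = 2.27
π = 2.27 / 1.5 = 1.51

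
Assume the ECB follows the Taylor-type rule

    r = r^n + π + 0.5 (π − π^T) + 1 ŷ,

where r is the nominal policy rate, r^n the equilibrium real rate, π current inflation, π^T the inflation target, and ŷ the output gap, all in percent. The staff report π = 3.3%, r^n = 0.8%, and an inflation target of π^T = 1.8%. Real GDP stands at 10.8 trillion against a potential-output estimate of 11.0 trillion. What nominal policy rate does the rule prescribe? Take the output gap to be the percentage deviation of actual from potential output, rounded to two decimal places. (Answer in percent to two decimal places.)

Output gap = 100 × (10.8 − 11.0) / 11.0 = -1.82%.
r = 0.80 + 3.30 + 0.5 × (3.30 − 1.80) + 1 × (-1.82)
   = 0.80 + 3.3 + 0.75 − 1.82 = 3.03

3.03%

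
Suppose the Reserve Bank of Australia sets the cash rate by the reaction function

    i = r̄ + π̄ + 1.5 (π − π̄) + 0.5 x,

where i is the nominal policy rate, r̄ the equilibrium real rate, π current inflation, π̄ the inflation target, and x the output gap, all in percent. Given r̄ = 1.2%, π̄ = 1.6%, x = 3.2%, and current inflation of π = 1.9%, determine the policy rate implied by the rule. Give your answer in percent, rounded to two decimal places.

i = 1.2 + 1.6 + 1.5 × (1.9 − 1.6) + 0.5 × 3.2
   = 1.2 + 1.6 + 0.45 + 1.6 = 4.85

4.85%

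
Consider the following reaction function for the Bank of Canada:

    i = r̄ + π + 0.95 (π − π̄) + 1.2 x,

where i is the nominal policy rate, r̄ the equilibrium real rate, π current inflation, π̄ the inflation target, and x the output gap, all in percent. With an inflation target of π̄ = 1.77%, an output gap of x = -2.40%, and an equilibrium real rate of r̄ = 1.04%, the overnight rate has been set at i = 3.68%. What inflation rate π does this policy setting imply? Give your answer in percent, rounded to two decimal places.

3.69%

Collecting π: i = r̄ + (1 + 0.95) π − 0.95 π̄ + 1.2 x
1.95 π = 3.68 − 1.04 + 0.95 × 1.77 − 1.2 × (-2.40) = 7.2015
π = 7.2015 / 1.95 = 3.69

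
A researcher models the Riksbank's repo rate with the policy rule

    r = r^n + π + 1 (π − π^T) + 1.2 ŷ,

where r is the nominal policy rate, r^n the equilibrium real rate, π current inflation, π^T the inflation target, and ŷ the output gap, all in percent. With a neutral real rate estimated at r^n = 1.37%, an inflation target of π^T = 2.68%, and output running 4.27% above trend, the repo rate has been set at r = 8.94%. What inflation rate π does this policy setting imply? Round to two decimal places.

2.56%

Output 4.27% above potential → ŷ = 4.27.
Collecting π: r = r^n + (1 + 1) π − 1 π^T + 1.2 ŷ
2 π = 8.94 − 1.37 + 1 × 2.68 − 1.2 × 4.27 = 5.126
π = 5.126 / 2 = 2.56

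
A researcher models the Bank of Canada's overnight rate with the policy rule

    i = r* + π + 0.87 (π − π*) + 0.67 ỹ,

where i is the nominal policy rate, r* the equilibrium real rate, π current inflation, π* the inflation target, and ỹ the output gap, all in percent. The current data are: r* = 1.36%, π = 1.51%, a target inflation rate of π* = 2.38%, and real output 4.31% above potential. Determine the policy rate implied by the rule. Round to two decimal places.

5.00%

Output 4.31% above potential → ỹ = 4.31.
i = 1.36 + 1.51 + 0.87 × (1.51 − 2.38) + 0.67 × 4.31
   = 1.36 + 1.51 − 0.7569 + 2.8877 = 5.00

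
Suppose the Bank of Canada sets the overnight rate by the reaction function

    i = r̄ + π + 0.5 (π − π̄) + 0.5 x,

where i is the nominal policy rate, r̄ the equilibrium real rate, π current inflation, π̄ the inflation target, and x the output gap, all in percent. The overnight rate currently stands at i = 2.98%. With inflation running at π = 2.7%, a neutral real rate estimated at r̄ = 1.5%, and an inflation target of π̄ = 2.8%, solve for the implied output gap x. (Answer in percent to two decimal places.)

0.5 x = 2.98 − 1.5 − 2.7 − 0.5 × (2.7 − 2.8) = -1.17
x = -1.17 / 0.5 = -2.34

-2.34%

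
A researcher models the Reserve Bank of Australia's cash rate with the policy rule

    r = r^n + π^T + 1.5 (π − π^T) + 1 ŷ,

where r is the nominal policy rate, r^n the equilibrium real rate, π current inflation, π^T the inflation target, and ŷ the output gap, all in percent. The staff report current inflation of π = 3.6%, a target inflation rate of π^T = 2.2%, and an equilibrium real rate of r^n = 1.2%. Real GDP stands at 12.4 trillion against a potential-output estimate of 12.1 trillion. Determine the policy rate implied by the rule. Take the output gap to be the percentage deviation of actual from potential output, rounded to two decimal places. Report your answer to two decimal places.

7.98%

Output gap = 100 × (12.4 − 12.1) / 12.1 = 2.48%.
r = 1.20 + 2.20 + 1.5 × (3.60 − 2.20) + 1 × 2.48
   = 1.20 + 2.2 + 2.1 + 2.48 = 7.98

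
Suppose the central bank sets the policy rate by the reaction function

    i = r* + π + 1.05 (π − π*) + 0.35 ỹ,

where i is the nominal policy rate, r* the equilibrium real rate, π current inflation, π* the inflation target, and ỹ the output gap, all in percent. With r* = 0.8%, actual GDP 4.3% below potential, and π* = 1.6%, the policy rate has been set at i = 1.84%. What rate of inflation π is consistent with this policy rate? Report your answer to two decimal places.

2.06%

Output 4.3% below potential → ỹ = -4.3.
Collecting π: i = r* + (1 + 1.05) π − 1.05 π* + 0.35 ỹ
2.05 π = 1.84 − 0.8 + 1.05 × 1.6 − 0.35 × (-4.3) = 4.225
π = 4.225 / 2.05 = 2.06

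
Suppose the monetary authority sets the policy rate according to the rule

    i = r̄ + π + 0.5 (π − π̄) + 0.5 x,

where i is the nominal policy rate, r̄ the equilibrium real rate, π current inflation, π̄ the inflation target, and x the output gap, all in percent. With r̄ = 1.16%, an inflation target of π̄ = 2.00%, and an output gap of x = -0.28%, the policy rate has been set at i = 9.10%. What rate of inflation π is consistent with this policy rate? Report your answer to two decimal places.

Collecting π: i = r̄ + (1 + 0.5) π − 0.5 π̄ + 0.5 x
1.5 π = 9.10 − 1.16 + 0.5 × 2.00 − 0.5 × (-0.28) = 9.08
π = 9.08 / 1.5 = 6.05

6.05%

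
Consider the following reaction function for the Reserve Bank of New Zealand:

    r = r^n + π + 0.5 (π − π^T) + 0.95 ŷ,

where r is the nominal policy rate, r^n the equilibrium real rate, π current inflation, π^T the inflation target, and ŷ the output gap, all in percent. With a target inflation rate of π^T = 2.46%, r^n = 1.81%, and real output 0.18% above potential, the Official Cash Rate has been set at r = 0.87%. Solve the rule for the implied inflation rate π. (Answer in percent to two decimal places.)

0.08%

Output 0.18% above potential → ŷ = 0.18.
Collecting π: r = r^n + (1 + 0.5) π − 0.5 π^T + 0.95 ŷ
1.5 π = 0.87 − 1.81 + 0.5 × 2.46 − 0.95 × 0.18 = 0.119
π = 0.119 / 1.5 = 0.08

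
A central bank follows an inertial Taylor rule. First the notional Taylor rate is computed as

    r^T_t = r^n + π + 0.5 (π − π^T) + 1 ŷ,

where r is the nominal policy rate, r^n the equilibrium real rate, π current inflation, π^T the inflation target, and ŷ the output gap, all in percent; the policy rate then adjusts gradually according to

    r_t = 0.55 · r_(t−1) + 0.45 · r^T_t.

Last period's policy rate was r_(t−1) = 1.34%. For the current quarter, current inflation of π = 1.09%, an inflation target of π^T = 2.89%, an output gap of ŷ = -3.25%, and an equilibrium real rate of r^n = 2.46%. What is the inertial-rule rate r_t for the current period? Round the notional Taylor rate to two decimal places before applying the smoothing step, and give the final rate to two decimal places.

r^T_t = 2.46 + 1.09 + 0.5 × (1.09 − 2.89) + 1 × (-3.25)
   = 2.46 + 1.09 − 0.9 − 3.25 = -0.60
r_t = 0.55 × 1.34 + 0.45 × (-0.60) = 0.737 − 0.27 = 0.47

0.47%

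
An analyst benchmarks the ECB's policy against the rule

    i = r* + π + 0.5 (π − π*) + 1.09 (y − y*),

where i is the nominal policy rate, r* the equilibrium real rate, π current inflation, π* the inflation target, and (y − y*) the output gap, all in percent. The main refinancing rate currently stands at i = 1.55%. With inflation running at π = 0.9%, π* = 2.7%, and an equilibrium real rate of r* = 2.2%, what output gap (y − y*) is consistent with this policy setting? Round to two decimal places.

-0.60%

1.09 (y − y*) = 1.55 − 2.2 − 0.9 − 0.5 × (0.9 − 2.7) = -0.65
(y − y*) = -0.65 / 1.09 = -0.60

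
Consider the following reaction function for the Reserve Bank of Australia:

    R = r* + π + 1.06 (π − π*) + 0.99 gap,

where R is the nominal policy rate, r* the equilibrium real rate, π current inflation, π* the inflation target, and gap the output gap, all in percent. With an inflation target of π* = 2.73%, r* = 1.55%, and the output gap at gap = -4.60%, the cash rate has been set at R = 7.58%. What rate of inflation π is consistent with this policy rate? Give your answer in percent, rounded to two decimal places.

6.54%

Collecting π: R = r* + (1 + 1.06) π − 1.06 π* + 0.99 gap
2.06 π = 7.58 − 1.55 + 1.06 × 2.73 − 0.99 × (-4.60) = 13.4778
π = 13.4778 / 2.06 = 6.54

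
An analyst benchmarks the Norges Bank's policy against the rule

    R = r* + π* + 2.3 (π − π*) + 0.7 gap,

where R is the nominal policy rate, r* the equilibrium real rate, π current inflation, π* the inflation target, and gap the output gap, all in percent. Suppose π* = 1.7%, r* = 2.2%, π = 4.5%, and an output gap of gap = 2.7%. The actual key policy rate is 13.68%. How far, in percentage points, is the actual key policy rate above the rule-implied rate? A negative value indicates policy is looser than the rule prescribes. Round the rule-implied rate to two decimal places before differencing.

R = 2.2 + 1.7 + 2.3 × (4.5 − 1.7) + 0.7 × 2.7
   = 2.2 + 1.7 + 6.44 + 1.89 = 12.23
Deviation = 13.68 − 12.23 = 1.45 pp.

1.45 pp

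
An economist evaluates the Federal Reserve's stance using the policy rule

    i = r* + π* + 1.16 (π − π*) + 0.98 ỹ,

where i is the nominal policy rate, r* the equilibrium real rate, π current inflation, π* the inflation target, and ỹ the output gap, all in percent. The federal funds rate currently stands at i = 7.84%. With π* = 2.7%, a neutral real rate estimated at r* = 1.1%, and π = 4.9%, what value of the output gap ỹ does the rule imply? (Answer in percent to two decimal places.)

1.52%

0.98 ỹ = 7.84 − 1.1 − 2.7 − 1.16 × (4.9 − 2.7) = 1.488
ỹ = 1.488 / 0.98 = 1.52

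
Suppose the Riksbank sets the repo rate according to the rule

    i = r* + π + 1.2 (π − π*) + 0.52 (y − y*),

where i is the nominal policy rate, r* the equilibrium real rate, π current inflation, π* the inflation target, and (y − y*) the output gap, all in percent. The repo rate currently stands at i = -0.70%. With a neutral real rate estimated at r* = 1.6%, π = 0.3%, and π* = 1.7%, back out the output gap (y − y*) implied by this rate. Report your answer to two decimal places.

-1.77%

0.52 (y − y*) = -0.70 − 1.6 − 0.3 − 1.2 × (0.3 − 1.7) = -0.92
(y − y*) = -0.92 / 0.52 = -1.77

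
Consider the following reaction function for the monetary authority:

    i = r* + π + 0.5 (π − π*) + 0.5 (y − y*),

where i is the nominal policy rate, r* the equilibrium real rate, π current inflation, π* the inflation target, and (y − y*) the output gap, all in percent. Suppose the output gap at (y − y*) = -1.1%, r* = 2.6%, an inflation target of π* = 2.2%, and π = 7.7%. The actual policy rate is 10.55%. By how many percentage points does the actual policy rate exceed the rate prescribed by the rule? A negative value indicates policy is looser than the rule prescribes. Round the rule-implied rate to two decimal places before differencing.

-1.95 pp

i = 2.6 + 7.7 + 0.5 × (7.7 − 2.2) + 0.5 × (-1.1)
   = 2.6 + 7.7 + 2.75 − 0.55 = 12.50
Deviation = 10.55 − 12.50 = -1.95 pp.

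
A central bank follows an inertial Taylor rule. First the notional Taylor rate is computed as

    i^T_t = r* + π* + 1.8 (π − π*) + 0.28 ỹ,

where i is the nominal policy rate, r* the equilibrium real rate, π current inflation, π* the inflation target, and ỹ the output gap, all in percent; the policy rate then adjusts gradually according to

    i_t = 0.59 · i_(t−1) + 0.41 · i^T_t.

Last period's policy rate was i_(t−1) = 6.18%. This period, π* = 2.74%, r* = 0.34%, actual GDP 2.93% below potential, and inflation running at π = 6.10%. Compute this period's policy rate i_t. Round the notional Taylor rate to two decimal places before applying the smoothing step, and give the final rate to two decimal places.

Output 2.93% below potential → ỹ = -2.93.
i^T_t = 0.34 + 2.74 + 1.8 × (6.10 − 2.74) + 0.28 × (-2.93)
   = 0.34 + 2.74 + 6.048 − 0.8204 = 8.31
i_t = 0.59 × 6.18 + 0.41 × 8.31 = 3.6462 + 3.4071 = 7.05

7.05%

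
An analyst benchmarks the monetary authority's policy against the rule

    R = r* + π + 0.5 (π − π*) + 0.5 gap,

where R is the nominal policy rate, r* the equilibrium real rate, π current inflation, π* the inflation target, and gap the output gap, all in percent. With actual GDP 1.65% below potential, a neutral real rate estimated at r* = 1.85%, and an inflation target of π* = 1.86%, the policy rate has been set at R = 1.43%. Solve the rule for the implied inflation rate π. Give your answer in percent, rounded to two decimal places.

Output 1.65% below potential → gap = -1.65.
Collecting π: R = r* + (1 + 0.5) π − 0.5 π* + 0.5 gap
1.5 π = 1.43 − 1.85 + 0.5 × 1.86 − 0.5 × (-1.65) = 1.335
π = 1.335 / 1.5 = 0.89

0.89%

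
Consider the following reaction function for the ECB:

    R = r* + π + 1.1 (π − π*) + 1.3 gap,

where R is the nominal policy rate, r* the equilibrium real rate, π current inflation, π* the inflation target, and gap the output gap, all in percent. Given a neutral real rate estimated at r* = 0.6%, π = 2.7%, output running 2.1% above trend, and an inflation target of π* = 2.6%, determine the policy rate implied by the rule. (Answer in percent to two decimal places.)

6.14%

Output 2.1% above potential → gap = 2.1.
R = 0.6 + 2.7 + 1.1 × (2.7 − 2.6) + 1.3 × 2.1
   = 0.6 + 2.7 + 0.11 + 2.73 = 6.14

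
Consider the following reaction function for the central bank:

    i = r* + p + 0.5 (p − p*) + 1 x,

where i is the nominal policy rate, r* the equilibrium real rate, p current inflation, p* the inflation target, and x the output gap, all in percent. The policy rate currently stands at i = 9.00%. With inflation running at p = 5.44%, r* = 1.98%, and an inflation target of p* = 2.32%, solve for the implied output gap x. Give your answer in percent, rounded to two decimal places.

1 x = 9.00 − 1.98 − 5.44 − 0.5 × (5.44 − 2.32) = 0.02
x = 0.02 / 1 = 0.02

0.02%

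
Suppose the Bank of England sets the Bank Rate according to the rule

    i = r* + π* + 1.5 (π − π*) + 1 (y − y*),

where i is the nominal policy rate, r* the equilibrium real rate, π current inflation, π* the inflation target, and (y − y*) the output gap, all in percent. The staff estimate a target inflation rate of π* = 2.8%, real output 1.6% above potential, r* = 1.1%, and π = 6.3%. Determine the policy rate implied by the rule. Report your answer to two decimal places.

Output 1.6% above potential → (y − y*) = 1.6.
i = 1.1 + 2.8 + 1.5 × (6.3 − 2.8) + 1 × 1.6
   = 1.1 + 2.8 + 5.25 + 1.6 = 10.75

10.75%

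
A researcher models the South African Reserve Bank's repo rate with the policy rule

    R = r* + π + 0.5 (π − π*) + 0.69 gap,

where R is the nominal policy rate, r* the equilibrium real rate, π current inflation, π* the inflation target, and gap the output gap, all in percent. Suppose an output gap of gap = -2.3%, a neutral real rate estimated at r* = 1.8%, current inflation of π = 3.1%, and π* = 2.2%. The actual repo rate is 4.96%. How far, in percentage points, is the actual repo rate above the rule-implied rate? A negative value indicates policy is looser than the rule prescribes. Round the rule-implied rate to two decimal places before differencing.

R = 1.8 + 3.1 + 0.5 × (3.1 − 2.2) + 0.69 × (-2.3)
   = 1.8 + 3.1 + 0.45 − 1.587 = 3.76
Deviation = 4.96 − 3.76 = 1.20 pp.

1.20 pp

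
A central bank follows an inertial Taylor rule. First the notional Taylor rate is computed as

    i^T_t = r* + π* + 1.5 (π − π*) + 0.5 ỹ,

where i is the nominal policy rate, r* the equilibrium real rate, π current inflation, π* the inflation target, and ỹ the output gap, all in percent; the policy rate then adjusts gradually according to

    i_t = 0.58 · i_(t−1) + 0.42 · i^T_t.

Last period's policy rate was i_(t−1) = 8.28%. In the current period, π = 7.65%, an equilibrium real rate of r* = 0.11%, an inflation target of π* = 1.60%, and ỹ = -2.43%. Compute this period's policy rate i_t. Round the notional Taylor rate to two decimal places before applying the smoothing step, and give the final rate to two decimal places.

8.82%

i^T_t = 0.11 + 1.60 + 1.5 × (7.65 − 1.60) + 0.5 × (-2.43)
   = 0.11 + 1.6 + 9.075 − 1.215 = 9.57
i_t = 0.58 × 8.28 + 0.42 × 9.57 = 4.8024 + 4.0194 = 8.82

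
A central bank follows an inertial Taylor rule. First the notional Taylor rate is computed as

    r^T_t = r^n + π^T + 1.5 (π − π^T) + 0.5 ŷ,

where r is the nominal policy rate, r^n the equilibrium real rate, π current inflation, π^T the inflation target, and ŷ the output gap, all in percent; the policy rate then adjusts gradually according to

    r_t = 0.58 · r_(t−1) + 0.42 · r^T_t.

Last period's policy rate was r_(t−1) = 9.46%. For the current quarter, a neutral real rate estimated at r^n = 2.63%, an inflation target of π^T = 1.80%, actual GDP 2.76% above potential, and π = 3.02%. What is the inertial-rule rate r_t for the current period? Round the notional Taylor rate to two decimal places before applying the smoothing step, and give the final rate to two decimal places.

8.70%

Output 2.76% above potential → ŷ = 2.76.
r^T_t = 2.63 + 1.80 + 1.5 × (3.02 − 1.80) + 0.5 × 2.76
   = 2.63 + 1.8 + 1.83 + 1.38 = 7.64
r_t = 0.58 × 9.46 + 0.42 × 7.64 = 5.4868 + 3.2088 = 8.70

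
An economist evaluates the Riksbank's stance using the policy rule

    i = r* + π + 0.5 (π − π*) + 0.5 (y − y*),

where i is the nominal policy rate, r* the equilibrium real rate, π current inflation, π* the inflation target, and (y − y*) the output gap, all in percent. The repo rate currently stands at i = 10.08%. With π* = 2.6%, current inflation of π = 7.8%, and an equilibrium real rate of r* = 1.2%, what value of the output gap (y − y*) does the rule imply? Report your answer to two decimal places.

-3.04%

0.5 (y − y*) = 10.08 − 1.2 − 7.8 − 0.5 × (7.8 − 2.6) = -1.52
(y − y*) = -1.52 / 0.5 = -3.04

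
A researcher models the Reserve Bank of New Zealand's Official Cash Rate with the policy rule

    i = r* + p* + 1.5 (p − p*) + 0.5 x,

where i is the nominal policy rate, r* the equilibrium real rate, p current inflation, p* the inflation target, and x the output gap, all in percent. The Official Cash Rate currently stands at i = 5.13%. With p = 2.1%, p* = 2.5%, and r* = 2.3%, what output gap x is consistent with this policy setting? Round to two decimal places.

1.86%

0.5 x = 5.13 − 2.3 − 2.5 − 1.5 × (2.1 − 2.5) = 0.93
x = 0.93 / 0.5 = 1.86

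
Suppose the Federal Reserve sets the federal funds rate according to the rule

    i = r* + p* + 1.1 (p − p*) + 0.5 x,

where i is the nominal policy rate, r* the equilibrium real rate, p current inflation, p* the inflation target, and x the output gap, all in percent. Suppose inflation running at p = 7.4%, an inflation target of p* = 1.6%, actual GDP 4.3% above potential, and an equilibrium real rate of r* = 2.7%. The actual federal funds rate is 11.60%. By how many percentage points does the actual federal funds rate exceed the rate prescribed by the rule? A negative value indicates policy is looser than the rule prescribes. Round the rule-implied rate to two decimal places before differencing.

Output 4.3% above potential → x = 4.3.
i = 2.7 + 1.6 + 1.1 × (7.4 − 1.6) + 0.5 × 4.3
   = 2.7 + 1.6 + 6.38 + 2.15 = 12.83
Deviation = 11.60 − 12.83 = -1.23 pp.

-1.23 pp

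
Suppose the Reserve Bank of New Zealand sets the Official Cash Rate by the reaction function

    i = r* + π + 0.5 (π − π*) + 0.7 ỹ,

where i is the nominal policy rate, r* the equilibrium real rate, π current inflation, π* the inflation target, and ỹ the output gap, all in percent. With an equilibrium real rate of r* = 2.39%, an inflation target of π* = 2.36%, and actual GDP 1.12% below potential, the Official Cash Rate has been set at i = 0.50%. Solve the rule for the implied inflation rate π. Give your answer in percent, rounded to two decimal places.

Output 1.12% below potential → ỹ = -1.12.
Collecting π: i = r* + (1 + 0.5) π − 0.5 π* + 0.7 ỹ
1.5 π = 0.50 − 2.39 + 0.5 × 2.36 − 0.7 × (-1.12) = 0.074
π = 0.074 / 1.5 = 0.05

0.05%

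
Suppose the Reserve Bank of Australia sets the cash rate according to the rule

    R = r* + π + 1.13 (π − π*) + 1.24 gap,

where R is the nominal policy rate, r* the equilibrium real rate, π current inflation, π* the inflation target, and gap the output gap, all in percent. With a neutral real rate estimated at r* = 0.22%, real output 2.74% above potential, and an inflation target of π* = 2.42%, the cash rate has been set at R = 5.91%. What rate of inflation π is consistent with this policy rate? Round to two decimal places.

Output 2.74% above potential → gap = 2.74.
Collecting π: R = r* + (1 + 1.13) π − 1.13 π* + 1.24 gap
2.13 π = 5.91 − 0.22 + 1.13 × 2.42 − 1.24 × 2.74 = 5.027
π = 5.027 / 2.13 = 2.36

2.36%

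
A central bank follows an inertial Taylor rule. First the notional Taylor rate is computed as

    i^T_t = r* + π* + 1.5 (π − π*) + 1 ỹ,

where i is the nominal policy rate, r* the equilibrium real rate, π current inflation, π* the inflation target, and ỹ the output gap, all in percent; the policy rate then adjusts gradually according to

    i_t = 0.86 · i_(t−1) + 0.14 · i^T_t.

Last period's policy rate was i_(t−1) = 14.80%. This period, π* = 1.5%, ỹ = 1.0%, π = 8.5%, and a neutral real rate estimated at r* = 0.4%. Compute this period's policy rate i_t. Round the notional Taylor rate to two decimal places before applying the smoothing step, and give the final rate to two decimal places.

14.60%

i^T_t = 0.4 + 1.5 + 1.5 × (8.5 − 1.5) + 1 × 1.0
   = 0.4 + 1.5 + 10.5 + 1 = 13.40
i_t = 0.86 × 14.80 + 0.14 × 13.40 = 12.728 + 1.876 = 14.60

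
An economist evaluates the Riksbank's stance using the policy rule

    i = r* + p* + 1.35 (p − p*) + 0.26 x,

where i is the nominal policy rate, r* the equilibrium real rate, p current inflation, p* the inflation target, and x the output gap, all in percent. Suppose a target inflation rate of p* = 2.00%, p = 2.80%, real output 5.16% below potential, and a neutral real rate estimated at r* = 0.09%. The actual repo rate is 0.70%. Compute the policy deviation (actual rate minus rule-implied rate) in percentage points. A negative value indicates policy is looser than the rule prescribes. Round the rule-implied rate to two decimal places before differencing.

-1.13 pp

Output 5.16% below potential → x = -5.16.
i = 0.09 + 2.00 + 1.35 × (2.80 − 2.00) + 0.26 × (-5.16)
   = 0.09 + 2 + 1.08 − 1.3416 = 1.83
Deviation = 0.70 − 1.83 = -1.13 pp.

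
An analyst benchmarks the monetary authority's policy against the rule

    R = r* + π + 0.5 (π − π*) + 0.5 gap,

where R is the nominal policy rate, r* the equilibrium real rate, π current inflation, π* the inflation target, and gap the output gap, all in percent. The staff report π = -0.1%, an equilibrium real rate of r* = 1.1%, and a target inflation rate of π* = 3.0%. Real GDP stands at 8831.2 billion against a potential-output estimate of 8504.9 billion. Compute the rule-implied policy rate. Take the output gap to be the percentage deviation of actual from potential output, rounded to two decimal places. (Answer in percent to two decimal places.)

Output gap = 100 × (8831.2 − 8504.9) / 8504.9 = 3.84%.
R = 1.10 + (-0.10) + 0.5 × (-0.10 − 3.00) + 0.5 × 3.84
   = 1.10 − 0.1 − 1.55 + 1.92 = 1.37

1.37%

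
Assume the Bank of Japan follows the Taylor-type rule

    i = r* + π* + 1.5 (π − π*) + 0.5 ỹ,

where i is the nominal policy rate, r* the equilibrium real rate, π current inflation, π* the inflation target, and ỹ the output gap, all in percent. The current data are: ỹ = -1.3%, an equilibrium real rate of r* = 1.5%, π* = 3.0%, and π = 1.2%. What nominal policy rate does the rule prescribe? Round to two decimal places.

i = 1.5 + 3.0 + 1.5 × (1.2 − 3.0) + 0.5 × (-1.3)
   = 1.5 + 3 − 2.7 − 0.65 = 1.15

1.15%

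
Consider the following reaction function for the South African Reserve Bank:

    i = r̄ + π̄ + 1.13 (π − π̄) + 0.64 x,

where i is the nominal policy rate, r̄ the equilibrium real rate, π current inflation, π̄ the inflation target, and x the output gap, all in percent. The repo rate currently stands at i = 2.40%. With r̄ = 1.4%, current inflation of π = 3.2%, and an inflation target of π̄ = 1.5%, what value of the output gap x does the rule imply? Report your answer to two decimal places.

0.64 x = 2.40 − 1.4 − 1.5 − 1.13 × (3.2 − 1.5) = -2.421
x = -2.421 / 0.64 = -3.78

-3.78%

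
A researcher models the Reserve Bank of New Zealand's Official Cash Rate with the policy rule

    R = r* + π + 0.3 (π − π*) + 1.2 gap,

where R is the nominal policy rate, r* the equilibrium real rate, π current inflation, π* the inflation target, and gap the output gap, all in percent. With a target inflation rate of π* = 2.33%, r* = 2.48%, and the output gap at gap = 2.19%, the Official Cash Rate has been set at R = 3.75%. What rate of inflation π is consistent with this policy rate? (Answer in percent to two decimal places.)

-0.51%

Collecting π: R = r* + (1 + 0.3) π − 0.3 π* + 1.2 gap
1.3 π = 3.75 − 2.48 + 0.3 × 2.33 − 1.2 × 2.19 = -0.659
π = -0.659 / 1.3 = -0.51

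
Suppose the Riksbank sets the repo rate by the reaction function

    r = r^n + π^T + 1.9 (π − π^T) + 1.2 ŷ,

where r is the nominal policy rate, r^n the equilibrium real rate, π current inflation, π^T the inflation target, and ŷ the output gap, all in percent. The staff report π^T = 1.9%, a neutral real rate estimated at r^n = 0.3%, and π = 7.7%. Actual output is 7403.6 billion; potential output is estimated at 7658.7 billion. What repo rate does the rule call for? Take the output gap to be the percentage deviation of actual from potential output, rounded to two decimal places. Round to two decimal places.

Output gap = 100 × (7403.6 − 7658.7) / 7658.7 = -3.33%.
r = 0.30 + 1.90 + 1.9 × (7.70 − 1.90) + 1.2 × (-3.33)
   = 0.30 + 1.9 + 11.02 − 3.996 = 9.22

9.22%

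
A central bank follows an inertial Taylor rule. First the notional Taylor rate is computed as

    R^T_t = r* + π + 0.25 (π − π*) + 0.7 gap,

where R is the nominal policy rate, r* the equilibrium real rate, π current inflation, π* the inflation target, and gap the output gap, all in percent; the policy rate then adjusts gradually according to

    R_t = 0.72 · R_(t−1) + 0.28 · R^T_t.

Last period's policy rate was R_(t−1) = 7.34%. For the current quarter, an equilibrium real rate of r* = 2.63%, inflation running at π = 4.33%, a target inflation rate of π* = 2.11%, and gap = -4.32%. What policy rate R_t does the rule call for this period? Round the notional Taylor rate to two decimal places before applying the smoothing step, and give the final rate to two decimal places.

R^T_t = 2.63 + 4.33 + 0.25 × (4.33 − 2.11) + 0.7 × (-4.32)
   = 2.63 + 4.33 + 0.555 − 3.024 = 4.49
R_t = 0.72 × 7.34 + 0.28 × 4.49 = 5.2848 + 1.2572 = 6.54

6.54%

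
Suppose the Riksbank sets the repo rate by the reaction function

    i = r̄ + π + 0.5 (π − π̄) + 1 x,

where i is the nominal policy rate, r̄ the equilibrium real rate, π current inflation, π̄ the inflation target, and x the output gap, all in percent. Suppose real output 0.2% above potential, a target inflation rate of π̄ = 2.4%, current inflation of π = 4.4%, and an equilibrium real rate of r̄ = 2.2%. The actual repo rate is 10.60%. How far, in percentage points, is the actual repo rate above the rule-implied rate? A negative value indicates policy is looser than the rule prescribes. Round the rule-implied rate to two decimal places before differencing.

2.80 pp

Output 0.2% above potential → x = 0.2.
i = 2.2 + 4.4 + 0.5 × (4.4 − 2.4) + 1 × 0.2
   = 2.2 + 4.4 + 1 + 0.2 = 7.80
Deviation = 10.60 − 7.80 = 2.80 pp.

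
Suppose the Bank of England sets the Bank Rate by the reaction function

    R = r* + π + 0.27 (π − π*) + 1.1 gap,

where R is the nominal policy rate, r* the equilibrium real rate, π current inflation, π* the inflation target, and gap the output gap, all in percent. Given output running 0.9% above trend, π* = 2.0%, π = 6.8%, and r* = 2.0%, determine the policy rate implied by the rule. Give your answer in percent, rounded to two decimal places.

Output 0.9% above potential → gap = 0.9.
R = 2.0 + 6.8 + 0.27 × (6.8 − 2.0) + 1.1 × 0.9
   = 2.0 + 6.8 + 1.296 + 0.99 = 11.09

11.09%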